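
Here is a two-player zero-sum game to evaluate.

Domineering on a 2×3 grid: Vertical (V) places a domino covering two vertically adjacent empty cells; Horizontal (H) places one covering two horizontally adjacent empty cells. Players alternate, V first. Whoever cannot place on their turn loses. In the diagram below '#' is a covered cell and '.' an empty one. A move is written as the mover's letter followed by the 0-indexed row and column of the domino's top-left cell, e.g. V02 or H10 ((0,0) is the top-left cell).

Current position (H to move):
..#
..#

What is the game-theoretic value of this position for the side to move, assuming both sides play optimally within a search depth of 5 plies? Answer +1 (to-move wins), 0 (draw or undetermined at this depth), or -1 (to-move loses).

ply 1, H at ..#/..# | H00=+1→###/..#*; H10=+1→..#/###
ply 2: ###/..# is terminal -1 (V); from ..#/..# depth 5

value(..#/..#, H) = +1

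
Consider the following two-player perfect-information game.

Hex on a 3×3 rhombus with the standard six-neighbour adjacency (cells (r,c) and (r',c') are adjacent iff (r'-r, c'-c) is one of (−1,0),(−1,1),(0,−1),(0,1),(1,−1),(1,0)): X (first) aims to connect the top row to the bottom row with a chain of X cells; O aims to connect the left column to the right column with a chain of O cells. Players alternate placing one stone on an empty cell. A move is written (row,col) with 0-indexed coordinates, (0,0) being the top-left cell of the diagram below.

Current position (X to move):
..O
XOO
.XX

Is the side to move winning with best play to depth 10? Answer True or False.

X winning at [..O/XOO/.XX]: True

[..O/XOO/.XX] X move#1: (0,0):-1/X.O/XOO/.XX, (0,1):-1/.XO/XOO/.XX, (2,0):+1/..O/XOO/XXX*
[..O/XOO/XXX] O move#2: (0,0):-1/O.O/XOO/XXX*, (0,1):-1/.OO/XOO/XXX
[O.O/XOO/XXX] X move#3: (0,1):+1/OXO/XOO/XXX*
[OXO/XOO/XXX] end (terminal -1, O#4); searched ..O/XOO/.XX to 10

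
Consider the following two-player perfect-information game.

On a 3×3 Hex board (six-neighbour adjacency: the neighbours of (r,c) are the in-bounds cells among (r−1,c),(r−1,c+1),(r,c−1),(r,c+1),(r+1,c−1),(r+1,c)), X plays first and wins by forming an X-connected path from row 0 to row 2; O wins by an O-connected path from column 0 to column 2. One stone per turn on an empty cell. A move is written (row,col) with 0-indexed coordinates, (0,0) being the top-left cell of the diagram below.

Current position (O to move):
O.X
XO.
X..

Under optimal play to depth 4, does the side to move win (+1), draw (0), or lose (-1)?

[O.X/XO./X..] O move#1: (0,1):-1/OOX/XO./X..*, (1,2):-1/O.X/XOO/X.., (2,1):-1/O.X/XO./XO., (2,2):-1/O.X/XO./X.O
[OOX/XO./X..] X move#2: (1,2):+1/OOX/XOX/X..*, (2,1):-1/OOX/XO./XX., (2,2):-1/OOX/XO./X.X
[OOX/XOX/X..] O move#3: (2,1):-1/OOX/XOX/XO.*, (2,2):-1/OOX/XOX/X.O
[OOX/XOX/XO.] X move#4: (2,2):+1/OOX/XOX/XOX*
[OOX/XOX/XOX] end (terminal -1, O#5); searched O.X/XO./X.. to 4

value(O.X/XO./X.., O) = -1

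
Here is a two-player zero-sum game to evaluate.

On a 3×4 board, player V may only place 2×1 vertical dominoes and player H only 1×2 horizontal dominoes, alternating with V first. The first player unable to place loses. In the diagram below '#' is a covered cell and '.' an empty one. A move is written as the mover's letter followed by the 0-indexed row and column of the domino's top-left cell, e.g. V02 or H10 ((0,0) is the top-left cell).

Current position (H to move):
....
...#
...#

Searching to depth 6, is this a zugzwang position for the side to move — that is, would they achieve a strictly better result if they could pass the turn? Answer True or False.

zugzwang(..../...#/...#, H) = False

[..../...#/...#] H move#1: H00:-1/##../...#/...#, H01:-1/.##./...#/...#, H02:-1/..##/...#/...#, H10:+1/..../##.#/...#*, H11:+1/..../.###/...#, H20:-1/..../...#/##.#, H21:-1/..../...#/.###
[..../##.#/...#] V move#2: V02:-1/..#./####/...#*, V12:-1/..../####/..##
[..#./####/...#] H move#3: H00:+1/###./####/...#*, H20:+1/..#./####/##.#, H21:+1/..#./####/.###
[###./####/...#] end (terminal -1, V#4); searched ..../...#/...# to 6
if H skipped the turn, V would face:
~ [..../...#/...#] V move#1: V00:-1/#.../#..#/...#, V01:+1/.#../.#.#/...#*, V02:-1/..#./..##/...#, V10:-1/..../#..#/#..#, V11:+1/..../.#.#/.#.#, V12:-1/..../..##/..##
~ [.#../.#.#/...#] H move#2: H02:-1/.###/.#.#/...#*, H20:-1/.#../.#.#/##.#, H21:-1/.#../.#.#/.###
~ [.###/.#.#/...#] V move#3: V00:-1/####/##.#/...#, V10:-1/.###/##.#/#..#, V12:+1/.###/.###/..##*
~ [.###/.###/..##] H move#4: H20:-1/.###/.###/####*
~ [.###/.###/####] V move#5: V00:+1/####/####/####*
~ [####/####/####] end (terminal -1, H#6); searched ..../...#/...# to 6
compare (H): move=+1 vs pass=-1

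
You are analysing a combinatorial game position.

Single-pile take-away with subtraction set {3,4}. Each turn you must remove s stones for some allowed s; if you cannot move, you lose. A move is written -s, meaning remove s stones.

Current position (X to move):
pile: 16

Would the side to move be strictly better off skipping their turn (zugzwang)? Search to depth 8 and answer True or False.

zugzwang(16, X) = True

[16] X move#1: -3:-1/13*, -4:-1/12
[13] O move#2: -3:-1/10, -4:+1/9*
[9] X move#3: -3:-1/6*, -4:-1/5
[6] O move#4: -3:-1/3, -4:+1/2*
[2] end (terminal -1, X#5); searched 16 to 8
if X skipped the turn, O would face:
~ [16] O move#1: -3:-1/13*, -4:-1/12
~ [13] X move#2: -3:-1/10, -4:+1/9*
~ [9] O move#3: -3:-1/6*, -4:-1/5
~ [6] X move#4: -3:-1/3, -4:+1/2*
~ [2] end (terminal -1, O#5); searched 16 to 8
compare (X): move=-1 vs pass=+1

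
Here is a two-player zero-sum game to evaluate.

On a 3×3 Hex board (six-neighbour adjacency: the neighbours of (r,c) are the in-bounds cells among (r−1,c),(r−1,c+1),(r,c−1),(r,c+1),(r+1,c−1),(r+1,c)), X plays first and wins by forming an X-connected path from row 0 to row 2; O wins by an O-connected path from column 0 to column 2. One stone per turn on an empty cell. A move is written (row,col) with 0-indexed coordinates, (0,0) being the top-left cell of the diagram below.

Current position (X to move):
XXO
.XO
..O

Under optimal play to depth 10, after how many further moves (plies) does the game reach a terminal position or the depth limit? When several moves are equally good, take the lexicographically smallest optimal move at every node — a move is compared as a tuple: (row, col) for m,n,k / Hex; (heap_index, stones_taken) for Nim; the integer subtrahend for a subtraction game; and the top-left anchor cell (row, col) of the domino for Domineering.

[XXO/.XO/..O] X move#1: (1,0):+1/XXO/XXO/..O*, (2,0):+1/XXO/.XO/X.O, (2,1):+1/XXO/.XO/.XO
[XXO/XXO/..O] O move#2: (2,0):-1/XXO/XXO/O.O*, (2,1):-1/XXO/XXO/.OO
[XXO/XXO/O.O] X move#3: (2,1):+1/XXO/XXO/OXO*
[XXO/XXO/OXO] end (terminal -1, O#4); searched XXO/.XO/..O to 10

PV length from [XXO/.XO/..O]: 3 plies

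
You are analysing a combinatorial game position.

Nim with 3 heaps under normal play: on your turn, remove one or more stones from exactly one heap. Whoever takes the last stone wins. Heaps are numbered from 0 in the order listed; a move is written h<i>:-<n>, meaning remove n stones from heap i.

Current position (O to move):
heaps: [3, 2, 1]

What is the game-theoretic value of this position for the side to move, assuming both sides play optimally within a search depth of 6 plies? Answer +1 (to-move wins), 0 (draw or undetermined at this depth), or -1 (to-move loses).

value((3,2,1), O) = -1

p1 O@[(3,2,1)]: h0:-1[(2,2,1)]-1* h0:-2[(1,2,1)]-1 h0:-3[(0,2,1)]-1 h1:-1[(3,1,1)]-1 h1:-2[(3,0,1)]-1 h2:-1[(3,2,0)]-1
p2 X@[(2,2,1)]: h0:-1[(1,2,1)]-1 h0:-2[(0,2,1)]-1 h1:-1[(2,1,1)]-1 h1:-2[(2,0,1)]-1 h2:-1[(2,2,0)]+1*
p3 O@[(2,2,0)]: h0:-1[(1,2,0)]-1* h0:-2[(0,2,0)]-1 h1:-1[(2,1,0)]-1 h1:-2[(2,0,0)]-1
p4 X@[(1,2,0)]: h0:-1[(0,2,0)]-1 h1:-1[(1,1,0)]+1* h1:-2[(1,0,0)]-1
p5 O@[(1,1,0)]: h0:-1[(0,1,0)]-1* h1:-1[(1,0,0)]-1
p6 X@[(0,1,0)]: h1:-1[(0,0,0)]+1*
p7 O@[(0,0,0)] terminal -1; root [(3,2,1)] d6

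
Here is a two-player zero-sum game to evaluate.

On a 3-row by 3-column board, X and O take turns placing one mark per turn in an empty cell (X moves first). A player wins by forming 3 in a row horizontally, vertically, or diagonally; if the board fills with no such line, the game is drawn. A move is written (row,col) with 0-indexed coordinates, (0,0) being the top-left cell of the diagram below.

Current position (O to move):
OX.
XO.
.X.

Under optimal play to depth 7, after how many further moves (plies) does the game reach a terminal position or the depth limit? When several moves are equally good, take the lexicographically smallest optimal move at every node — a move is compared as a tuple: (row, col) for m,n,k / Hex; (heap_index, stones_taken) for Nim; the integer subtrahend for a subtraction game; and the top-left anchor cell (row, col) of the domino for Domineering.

PV length from [OX./XO./.X.]: 3 plies

[OX./XO./.X.] O move#1: (0,2):+1/OXO/XO./.X.*, (1,2):+0/OX./XOO/.X., (2,0):+1/OX./XO./OX., (2,2):+1/OX./XO./.XO
[OXO/XO./.X.] X move#2: (1,2):-1/OXO/XOX/.X.*, (2,0):-1/OXO/XO./XX., (2,2):-1/OXO/XO./.XX
[OXO/XOX/.X.] O move#3: (2,0):+1/OXO/XOX/OX.*, (2,2):+1/OXO/XOX/.XO
[OXO/XOX/OX.] end (terminal -1, X#4); searched OX./XO./.X. to 7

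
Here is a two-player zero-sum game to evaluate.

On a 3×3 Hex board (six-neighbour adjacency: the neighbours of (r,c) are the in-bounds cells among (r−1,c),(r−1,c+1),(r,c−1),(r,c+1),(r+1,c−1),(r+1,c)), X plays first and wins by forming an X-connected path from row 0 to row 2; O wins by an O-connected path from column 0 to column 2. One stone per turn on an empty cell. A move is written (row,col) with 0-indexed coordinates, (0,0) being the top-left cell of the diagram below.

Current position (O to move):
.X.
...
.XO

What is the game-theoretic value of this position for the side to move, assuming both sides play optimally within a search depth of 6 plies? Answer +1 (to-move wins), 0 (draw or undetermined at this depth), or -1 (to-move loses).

p1 O@[.X./.../.XO]: (0,0)[OX./.../.XO]-1 (0,2)[.XO/.../.XO]-1 (1,0)[.X./O../.XO]-1 (1,1)[.X./.O./.XO]+1* (1,2)[.X./..O/.XO]-1 (2,0)[.X./.../OXO]-1
p2 X@[.X./.O./.XO]: (0,0)[XX./.O./.XO]-1* (0,2)[.XX/.O./.XO]-1 (1,0)[.X./XO./.XO]-1 (1,2)[.X./.OX/.XO]-1 (2,0)[.X./.O./XXO]-1
p3 O@[XX./.O./.XO]: (0,2)[XXO/.O./.XO]+1* (1,0)[XX./OO./.XO]+1 (1,2)[XX./.OO/.XO]+1 (2,0)[XX./.O./OXO]+1
p4 X@[XXO/.O./.XO]: (1,0)[XXO/XO./.XO]-1* (1,2)[XXO/.OX/.XO]-1 (2,0)[XXO/.O./XXO]-1
p5 O@[XXO/XO./.XO]: (1,2)[XXO/XOO/.XO]-1 (2,0)[XXO/XO./OXO]+1*
p6 X@[XXO/XO./OXO] terminal -1; root [.X./.../.XO] d6

value(.X./.../.XO, O) = +1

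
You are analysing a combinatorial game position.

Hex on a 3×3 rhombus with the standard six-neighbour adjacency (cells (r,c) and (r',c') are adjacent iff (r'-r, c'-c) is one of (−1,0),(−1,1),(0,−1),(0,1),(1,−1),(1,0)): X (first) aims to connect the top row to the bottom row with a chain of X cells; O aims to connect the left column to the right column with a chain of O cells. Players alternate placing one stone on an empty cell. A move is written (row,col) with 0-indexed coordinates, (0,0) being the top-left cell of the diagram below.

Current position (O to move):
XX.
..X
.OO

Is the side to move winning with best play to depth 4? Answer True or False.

O winning at [XX./..X/.OO]: True

p1 O@[XX./..X/.OO]: (0,2)[XXO/..X/.OO]-1 (1,0)[XX./O.X/.OO]+1* (1,1)[XX./.OX/.OO]+1 (2,0)[XX./..X/OOO]+1
p2 X@[XX./O.X/.OO]: (0,2)[XXX/O.X/.OO]-1* (1,1)[XX./OXX/.OO]-1 (2,0)[XX./O.X/XOO]-1
p3 O@[XXX/O.X/.OO]: (1,1)[XXX/OOX/.OO]+1* (2,0)[XXX/O.X/OOO]+1
p4 X@[XXX/OOX/.OO] terminal -1; root [XX./..X/.OO] d4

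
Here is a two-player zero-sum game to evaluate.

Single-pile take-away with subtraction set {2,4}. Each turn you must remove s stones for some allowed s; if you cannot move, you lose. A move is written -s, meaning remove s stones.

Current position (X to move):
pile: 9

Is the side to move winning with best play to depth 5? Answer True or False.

X winning at [9]: True

ply 1, X at 9 | -2=+1→7*; -4=-1→5
ply 2, O at 7 | -2=-1→5*; -4=-1→3
ply 3, X at 5 | -2=-1→3; -4=+1→1*
ply 4: 1 is terminal -1 (O); from 9 depth 5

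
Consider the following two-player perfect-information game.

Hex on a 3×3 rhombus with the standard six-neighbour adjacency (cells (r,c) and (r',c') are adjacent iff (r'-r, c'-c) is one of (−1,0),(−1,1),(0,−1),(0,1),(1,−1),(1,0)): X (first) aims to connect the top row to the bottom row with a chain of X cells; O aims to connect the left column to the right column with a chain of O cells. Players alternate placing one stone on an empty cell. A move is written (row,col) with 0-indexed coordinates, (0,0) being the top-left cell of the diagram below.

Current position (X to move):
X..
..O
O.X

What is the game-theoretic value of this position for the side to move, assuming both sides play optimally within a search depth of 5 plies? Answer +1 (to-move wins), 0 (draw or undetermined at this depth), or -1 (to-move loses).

value(X../..O/O.X, X) = -1

p1 X@[X../..O/O.X]: (0,1)[XX./..O/O.X]-1* (0,2)[X.X/..O/O.X]-1 (1,0)[X../X.O/O.X]-1 (1,1)[X../.XO/O.X]-1 (2,1)[X../..O/OXX]-1
p2 O@[XX./..O/O.X]: (0,2)[XXO/..O/O.X]+1* (1,0)[XX./O.O/O.X]+1 (1,1)[XX./.OO/O.X]+1 (2,1)[XX./..O/OOX]+1
p3 X@[XXO/..O/O.X]: (1,0)[XXO/X.O/O.X]-1* (1,1)[XXO/.XO/O.X]-1 (2,1)[XXO/..O/OXX]-1
p4 O@[XXO/X.O/O.X]: (1,1)[XXO/XOO/O.X]+1* (2,1)[XXO/X.O/OOX]+1
p5 X@[XXO/XOO/O.X] terminal -1; root [X../..O/O.X] d5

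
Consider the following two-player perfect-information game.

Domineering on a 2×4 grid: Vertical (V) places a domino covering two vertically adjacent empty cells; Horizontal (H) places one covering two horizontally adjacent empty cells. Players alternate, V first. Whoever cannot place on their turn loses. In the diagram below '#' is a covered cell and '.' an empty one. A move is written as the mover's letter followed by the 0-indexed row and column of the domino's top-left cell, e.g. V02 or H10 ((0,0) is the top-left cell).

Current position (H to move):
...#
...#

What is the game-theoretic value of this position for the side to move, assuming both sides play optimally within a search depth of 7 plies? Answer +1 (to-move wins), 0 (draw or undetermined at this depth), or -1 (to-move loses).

[...#/...#] H move#1: H00:+1/##.#/...#*, H01:+1/.###/...#, H10:+1/...#/##.#, H11:+1/...#/.###
[##.#/...#] V move#2: V02:-1/####/..##*
[####/..##] H move#3: H10:+1/####/####*
[####/####] end (terminal -1, V#4); searched ...#/...# to 7

value(...#/...#, H) = +1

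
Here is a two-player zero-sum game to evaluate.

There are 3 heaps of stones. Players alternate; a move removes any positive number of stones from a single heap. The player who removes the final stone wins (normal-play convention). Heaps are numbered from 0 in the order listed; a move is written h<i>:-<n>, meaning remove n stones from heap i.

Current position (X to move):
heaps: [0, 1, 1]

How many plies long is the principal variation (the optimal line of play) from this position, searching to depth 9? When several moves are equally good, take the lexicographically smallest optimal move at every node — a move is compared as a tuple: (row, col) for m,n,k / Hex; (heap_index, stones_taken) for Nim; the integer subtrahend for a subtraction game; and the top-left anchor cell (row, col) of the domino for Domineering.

p1 X@[(0,1,1)]: h1:-1[(0,0,1)]-1* h2:-1[(0,1,0)]-1
p2 O@[(0,0,1)]: h2:-1[(0,0,0)]+1*
p3 X@[(0,0,0)] terminal -1; root [(0,1,1)] d9

PV length from [(0,1,1)]: 2 plies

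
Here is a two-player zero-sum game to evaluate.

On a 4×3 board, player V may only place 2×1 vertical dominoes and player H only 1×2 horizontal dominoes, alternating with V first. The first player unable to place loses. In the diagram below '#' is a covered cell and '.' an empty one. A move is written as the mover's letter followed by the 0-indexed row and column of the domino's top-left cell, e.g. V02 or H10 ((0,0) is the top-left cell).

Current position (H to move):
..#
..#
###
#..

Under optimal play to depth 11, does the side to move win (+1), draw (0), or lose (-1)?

value(..#/..#/###/#.., H) = +1

ply 1, H at ..#/..#/###/#.. | H00=+1→###/..#/###/#..*; H10=+1→..#/###/###/#..; H31=-1→..#/..#/###/###
ply 2: ###/..#/###/#.. is terminal -1 (V); from ..#/..#/###/#.. depth 11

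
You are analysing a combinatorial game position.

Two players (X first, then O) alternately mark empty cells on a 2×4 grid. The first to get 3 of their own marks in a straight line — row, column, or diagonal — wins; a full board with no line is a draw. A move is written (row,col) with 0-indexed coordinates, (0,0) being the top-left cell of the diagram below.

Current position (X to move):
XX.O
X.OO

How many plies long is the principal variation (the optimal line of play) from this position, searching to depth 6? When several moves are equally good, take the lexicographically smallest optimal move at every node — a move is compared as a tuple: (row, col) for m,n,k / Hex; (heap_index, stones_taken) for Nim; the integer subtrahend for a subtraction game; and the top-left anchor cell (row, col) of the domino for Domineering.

[XX.O/X.OO] X move#1: (0,2):+1/XXXO/X.OO*, (1,1):+0/XX.O/XXOO
[XXXO/X.OO] end (terminal -1, O#2); searched XX.O/X.OO to 6

PV length from [XX.O/X.OO]: 1 ply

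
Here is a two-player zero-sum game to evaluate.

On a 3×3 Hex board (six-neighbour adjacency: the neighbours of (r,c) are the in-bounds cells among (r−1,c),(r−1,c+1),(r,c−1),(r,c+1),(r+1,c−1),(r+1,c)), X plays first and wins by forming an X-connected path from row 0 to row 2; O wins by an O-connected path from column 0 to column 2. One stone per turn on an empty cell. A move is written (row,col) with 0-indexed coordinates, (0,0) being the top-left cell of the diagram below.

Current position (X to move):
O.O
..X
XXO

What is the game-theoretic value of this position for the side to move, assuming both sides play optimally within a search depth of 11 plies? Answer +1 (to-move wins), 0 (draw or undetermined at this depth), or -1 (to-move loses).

[O.O/..X/XXO] X move#1: (0,1):+1/OXO/..X/XXO*, (1,0):-1/O.O/X.X/XXO, (1,1):-1/O.O/.XX/XXO
[OXO/..X/XXO] O move#2: (1,0):-1/OXO/O.X/XXO*, (1,1):-1/OXO/.OX/XXO
[OXO/O.X/XXO] X move#3: (1,1):+1/OXO/OXX/XXO*
[OXO/OXX/XXO] end (terminal -1, O#4); searched O.O/..X/XXO to 11

value(O.O/..X/XXO, X) = +1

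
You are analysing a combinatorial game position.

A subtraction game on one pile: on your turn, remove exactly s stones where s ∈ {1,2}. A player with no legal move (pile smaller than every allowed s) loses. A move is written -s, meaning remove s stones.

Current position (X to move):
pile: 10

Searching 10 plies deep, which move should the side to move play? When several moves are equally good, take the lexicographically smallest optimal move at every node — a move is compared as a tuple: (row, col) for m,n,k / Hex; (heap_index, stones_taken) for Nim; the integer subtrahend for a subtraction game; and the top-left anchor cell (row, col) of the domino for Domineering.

X's best at [10]: -1

p1 X@[10]: -1[9]+1* -2[8]-1
p2 O@[9]: -1[8]-1* -2[7]-1
p3 X@[8]: -1[7]-1 -2[6]+1*
p4 O@[6]: -1[5]-1* -2[4]-1
p5 X@[5]: -1[4]-1 -2[3]+1*
p6 O@[3]: -1[2]-1* -2[1]-1
p7 X@[2]: -1[1]-1 -2[0]+1*
p8 O@[0] terminal -1; root [10] d10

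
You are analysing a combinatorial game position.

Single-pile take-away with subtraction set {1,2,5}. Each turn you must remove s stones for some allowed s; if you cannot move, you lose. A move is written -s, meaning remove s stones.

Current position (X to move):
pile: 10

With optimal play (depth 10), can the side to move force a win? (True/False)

ply 1, X at 10 | -1=+1→9*; -2=-1→8; -5=-1→5
ply 2, O at 9 | -1=-1→8*; -2=-1→7; -5=-1→4
ply 3, X at 8 | -1=-1→7; -2=+1→6*; -5=+1→3
ply 4, O at 6 | -1=-1→5*; -2=-1→4; -5=-1→1
ply 5, X at 5 | -1=-1→4; -2=+1→3*; -5=+1→0
ply 6, O at 3 | -1=-1→2*; -2=-1→1
ply 7, X at 2 | -1=-1→1; -2=+1→0*
ply 8: 0 is terminal -1 (O); from 10 depth 10

X winning at [10]: True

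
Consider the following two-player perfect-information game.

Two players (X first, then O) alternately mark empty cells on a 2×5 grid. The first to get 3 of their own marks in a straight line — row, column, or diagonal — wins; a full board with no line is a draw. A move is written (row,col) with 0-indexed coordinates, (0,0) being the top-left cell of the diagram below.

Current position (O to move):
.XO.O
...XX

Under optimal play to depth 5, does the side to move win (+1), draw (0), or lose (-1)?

p1 O@[.XO.O/...XX]: (0,0)[OXO.O/...XX]-1 (0,3)[.XOOO/...XX]+1* (1,0)[.XO.O/O..XX]-1 (1,1)[.XO.O/.O.XX]-1 (1,2)[.XO.O/..OXX]+0
p2 X@[.XOOO/...XX] terminal -1; root [.XO.O/...XX] d5

value(.XO.O/...XX, O) = +1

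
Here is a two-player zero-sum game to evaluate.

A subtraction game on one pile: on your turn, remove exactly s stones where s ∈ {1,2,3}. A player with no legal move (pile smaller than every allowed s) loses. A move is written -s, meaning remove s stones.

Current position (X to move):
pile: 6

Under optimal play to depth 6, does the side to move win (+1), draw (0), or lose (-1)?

ply 1, X at 6 | -1=-1→5; -2=+1→4*; -3=-1→3
ply 2, O at 4 | -1=-1→3*; -2=-1→2; -3=-1→1
ply 3, X at 3 | -1=-1→2; -2=-1→1; -3=+1→0*
ply 4: 0 is terminal -1 (O); from 6 depth 6

value(6, X) = +1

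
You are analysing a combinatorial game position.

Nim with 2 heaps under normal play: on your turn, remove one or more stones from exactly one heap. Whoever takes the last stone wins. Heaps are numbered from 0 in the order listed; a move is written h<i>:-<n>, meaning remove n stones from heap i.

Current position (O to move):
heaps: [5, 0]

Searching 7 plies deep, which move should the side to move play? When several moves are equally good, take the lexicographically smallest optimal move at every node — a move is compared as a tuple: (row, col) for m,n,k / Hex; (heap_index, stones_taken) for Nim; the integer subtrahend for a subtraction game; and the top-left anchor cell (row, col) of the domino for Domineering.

O's best at [(5,0)]: h0:-5

[(5,0)] O move#1: h0:-1:-1/(4,0), h0:-2:-1/(3,0), h0:-3:-1/(2,0), h0:-4:-1/(1,0), h0:-5:+1/(0,0)*
[(0,0)] end (terminal -1, X#2); searched (5,0) to 7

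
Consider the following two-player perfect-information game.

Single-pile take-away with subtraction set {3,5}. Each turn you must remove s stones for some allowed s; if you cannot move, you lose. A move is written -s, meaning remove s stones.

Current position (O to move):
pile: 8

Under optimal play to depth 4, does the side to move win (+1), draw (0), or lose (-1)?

value(8, O) = -1

p1 O@[8]: -3[5]-1* -5[3]-1
p2 X@[5]: -3[2]+1* -5[0]+1
p3 O@[2] terminal -1; root [8] d4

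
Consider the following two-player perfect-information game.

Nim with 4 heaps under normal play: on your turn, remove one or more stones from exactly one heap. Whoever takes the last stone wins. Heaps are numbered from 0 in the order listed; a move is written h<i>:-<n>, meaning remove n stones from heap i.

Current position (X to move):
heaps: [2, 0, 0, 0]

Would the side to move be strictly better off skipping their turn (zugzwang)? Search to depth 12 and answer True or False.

zugzwang((2,0,0,0), X) = False

p1 X@[(2,0,0,0)]: h0:-1[(1,0,0,0)]-1 h0:-2[(0,0,0,0)]+1*
p2 O@[(0,0,0,0)] terminal -1; root [(2,0,0,0)] d12
suppose X passes — search the same position with O to move:
pass> p1 O@[(2,0,0,0)]: h0:-1[(1,0,0,0)]-1 h0:-2[(0,0,0,0)]+1*
pass> p2 X@[(0,0,0,0)] terminal -1; root [(2,0,0,0)] d12
for X: play +1, pass -1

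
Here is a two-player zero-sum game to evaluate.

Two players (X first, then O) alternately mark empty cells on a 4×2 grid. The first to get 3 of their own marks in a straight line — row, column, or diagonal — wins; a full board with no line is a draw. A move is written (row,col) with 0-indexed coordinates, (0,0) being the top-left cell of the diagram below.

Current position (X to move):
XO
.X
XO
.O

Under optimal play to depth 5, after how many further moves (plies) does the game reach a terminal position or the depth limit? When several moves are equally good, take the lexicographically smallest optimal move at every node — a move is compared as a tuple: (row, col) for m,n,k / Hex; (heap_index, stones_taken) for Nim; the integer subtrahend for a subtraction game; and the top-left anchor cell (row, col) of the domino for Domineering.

p1 X@[XO/.X/XO/.O]: (1,0)[XO/XX/XO/.O]+1* (3,0)[XO/.X/XO/XO]+0
p2 O@[XO/XX/XO/.O] terminal -1; root [XO/.X/XO/.O] d5

PV length from [XO/.X/XO/.O]: 1 ply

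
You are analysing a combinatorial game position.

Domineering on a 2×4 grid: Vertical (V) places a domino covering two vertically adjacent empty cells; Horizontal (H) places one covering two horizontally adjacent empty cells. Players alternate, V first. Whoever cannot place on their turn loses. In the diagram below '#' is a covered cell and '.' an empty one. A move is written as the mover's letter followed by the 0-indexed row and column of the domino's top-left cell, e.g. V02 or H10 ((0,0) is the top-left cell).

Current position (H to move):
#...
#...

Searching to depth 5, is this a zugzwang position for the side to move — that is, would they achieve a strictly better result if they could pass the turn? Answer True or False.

p1 H@[#.../#...]: H01[###./#...]+1* H02[#.##/#...]+1 H11[#.../###.]+1 H12[#.../#.##]+1
p2 V@[###./#...]: V03[####/#..#]-1*
p3 H@[####/#..#]: H11[####/####]+1*
p4 V@[####/####] terminal -1; root [#.../#...] d5
suppose H passes — search the same position with V to move:
pass> p1 V@[#.../#...]: V01[##../##..]-1 V02[#.#./#.#.]+1* V03[#..#/#..#]-1
pass> p2 H@[#.#./#.#.] terminal -1; root [#.../#...] d5
for H: play +1, pass -1

zugzwang(#.../#..., H) = False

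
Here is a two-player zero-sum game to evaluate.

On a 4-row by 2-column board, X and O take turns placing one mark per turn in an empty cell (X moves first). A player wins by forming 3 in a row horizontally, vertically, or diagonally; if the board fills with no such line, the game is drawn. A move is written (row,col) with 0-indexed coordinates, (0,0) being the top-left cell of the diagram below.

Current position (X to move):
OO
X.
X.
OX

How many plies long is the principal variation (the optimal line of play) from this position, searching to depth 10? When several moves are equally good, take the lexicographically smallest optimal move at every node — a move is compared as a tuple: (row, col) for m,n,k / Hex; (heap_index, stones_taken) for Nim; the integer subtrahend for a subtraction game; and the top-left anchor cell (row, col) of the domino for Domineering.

PV length from [OO/X./X./OX]: 2 plies

p1 X@[OO/X./X./OX]: (1,1)[OO/XX/X./OX]+0* (2,1)[OO/X./XX/OX]+0
p2 O@[OO/XX/X./OX]: (2,1)[OO/XX/XO/OX]+0*
p3 X@[OO/XX/XO/OX] terminal +0; root [OO/X./X./OX] d10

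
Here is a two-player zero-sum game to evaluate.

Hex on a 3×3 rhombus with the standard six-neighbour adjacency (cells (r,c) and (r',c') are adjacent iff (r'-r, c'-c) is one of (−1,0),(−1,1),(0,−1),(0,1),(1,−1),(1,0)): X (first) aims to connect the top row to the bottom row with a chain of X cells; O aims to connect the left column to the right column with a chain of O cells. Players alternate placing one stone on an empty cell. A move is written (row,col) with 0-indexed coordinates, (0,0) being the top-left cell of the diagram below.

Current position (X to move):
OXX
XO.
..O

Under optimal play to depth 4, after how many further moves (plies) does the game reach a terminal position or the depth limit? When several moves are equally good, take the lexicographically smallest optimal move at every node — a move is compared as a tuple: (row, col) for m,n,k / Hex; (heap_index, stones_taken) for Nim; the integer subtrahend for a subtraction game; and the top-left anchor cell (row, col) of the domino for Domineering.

[OXX/XO./..O] X move#1: (1,2):+1/OXX/XOX/..O*, (2,0):+1/OXX/XO./X.O, (2,1):+1/OXX/XO./.XO
[OXX/XOX/..O] O move#2: (2,0):-1/OXX/XOX/O.O*, (2,1):-1/OXX/XOX/.OO
[OXX/XOX/O.O] X move#3: (2,1):+1/OXX/XOX/OXO*
[OXX/XOX/OXO] end (terminal -1, O#4); searched OXX/XO./..O to 4

PV length from [OXX/XO./..O]: 3 plies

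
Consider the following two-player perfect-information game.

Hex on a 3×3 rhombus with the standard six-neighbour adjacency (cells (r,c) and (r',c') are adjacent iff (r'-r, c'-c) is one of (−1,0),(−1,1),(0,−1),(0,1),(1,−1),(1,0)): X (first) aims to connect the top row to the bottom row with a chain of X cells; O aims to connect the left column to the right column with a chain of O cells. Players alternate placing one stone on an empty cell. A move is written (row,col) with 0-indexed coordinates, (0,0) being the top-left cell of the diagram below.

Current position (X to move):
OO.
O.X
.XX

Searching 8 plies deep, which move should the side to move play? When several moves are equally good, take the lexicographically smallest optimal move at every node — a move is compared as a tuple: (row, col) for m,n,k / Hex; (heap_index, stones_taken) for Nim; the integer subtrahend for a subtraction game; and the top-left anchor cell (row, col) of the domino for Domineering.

X's best at [OO./O.X/.XX]: (0,2)

[OO./O.X/.XX] X move#1: (0,2):+1/OOX/O.X/.XX*, (1,1):-1/OO./OXX/.XX, (2,0):-1/OO./O.X/XXX
[OOX/O.X/.XX] end (terminal -1, O#2); searched OO./O.X/.XX to 8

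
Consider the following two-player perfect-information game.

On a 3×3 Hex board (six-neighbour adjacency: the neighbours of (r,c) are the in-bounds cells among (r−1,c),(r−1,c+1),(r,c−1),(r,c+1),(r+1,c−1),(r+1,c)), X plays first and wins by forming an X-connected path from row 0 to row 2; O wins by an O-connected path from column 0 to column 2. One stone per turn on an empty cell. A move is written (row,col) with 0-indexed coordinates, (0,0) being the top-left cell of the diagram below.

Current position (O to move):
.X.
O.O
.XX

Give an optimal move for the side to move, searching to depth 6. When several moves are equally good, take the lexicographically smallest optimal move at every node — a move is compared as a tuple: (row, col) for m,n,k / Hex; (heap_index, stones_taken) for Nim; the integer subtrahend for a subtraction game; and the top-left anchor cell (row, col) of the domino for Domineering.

O's best at [.X./O.O/.XX]: (1,1)

p1 O@[.X./O.O/.XX]: (0,0)[OX./O.O/.XX]-1 (0,2)[.XO/O.O/.XX]-1 (1,1)[.X./OOO/.XX]+1* (2,0)[.X./O.O/OXX]-1
p2 X@[.X./OOO/.XX] terminal -1; root [.X./O.O/.XX] d6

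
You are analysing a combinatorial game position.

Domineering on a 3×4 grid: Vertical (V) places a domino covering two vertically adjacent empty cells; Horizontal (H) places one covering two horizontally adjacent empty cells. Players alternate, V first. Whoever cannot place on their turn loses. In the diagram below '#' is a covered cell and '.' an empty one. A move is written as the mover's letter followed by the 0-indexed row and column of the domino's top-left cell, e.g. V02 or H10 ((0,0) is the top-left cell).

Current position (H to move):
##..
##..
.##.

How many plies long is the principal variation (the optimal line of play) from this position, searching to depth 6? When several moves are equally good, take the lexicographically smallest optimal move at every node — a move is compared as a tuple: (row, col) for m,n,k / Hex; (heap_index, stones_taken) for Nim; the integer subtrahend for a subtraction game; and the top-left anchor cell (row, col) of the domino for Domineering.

PV length from [##../##../.##.]: 1 ply

[##../##../.##.] H move#1: H02:-1/####/##../.##., H12:+1/##../####/.##.*
[##../####/.##.] end (terminal -1, V#2); searched ##../##../.##. to 6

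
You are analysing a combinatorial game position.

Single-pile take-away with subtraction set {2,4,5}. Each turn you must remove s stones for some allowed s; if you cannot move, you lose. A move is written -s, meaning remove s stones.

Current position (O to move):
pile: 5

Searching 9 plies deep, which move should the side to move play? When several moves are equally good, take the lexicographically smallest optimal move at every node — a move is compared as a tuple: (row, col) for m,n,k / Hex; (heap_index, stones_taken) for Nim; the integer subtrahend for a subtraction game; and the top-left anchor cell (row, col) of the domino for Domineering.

p1 O@[5]: -2[3]-1 -4[1]+1* -5[0]+1
p2 X@[1] terminal -1; root [5] d9

O's best at [5]: -4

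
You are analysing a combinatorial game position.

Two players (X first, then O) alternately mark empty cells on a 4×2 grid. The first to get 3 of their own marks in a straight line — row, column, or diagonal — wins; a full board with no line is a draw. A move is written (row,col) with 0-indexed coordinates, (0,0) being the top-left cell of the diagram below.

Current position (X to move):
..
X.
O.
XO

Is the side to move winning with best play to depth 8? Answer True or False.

X winning at [../X./O./XO]: False

ply 1, X at ../X./O./XO | (0,0)=+0→X./X./O./XO*; (0,1)=+0→.X/X./O./XO; (1,1)=+0→../XX/O./XO; (2,1)=+0→../X./OX/XO
ply 2, O at X./X./O./XO | (0,1)=+0→XO/X./O./XO*; (1,1)=+0→X./XO/O./XO; (2,1)=+0→X./X./OO/XO
ply 3, X at XO/X./O./XO | (1,1)=+0→XO/XX/O./XO*; (2,1)=+0→XO/X./OX/XO
ply 4, O at XO/XX/O./XO | (2,1)=+0→XO/XX/OO/XO*
ply 5: XO/XX/OO/XO is terminal +0 (X); from ../X./O./XO depth 8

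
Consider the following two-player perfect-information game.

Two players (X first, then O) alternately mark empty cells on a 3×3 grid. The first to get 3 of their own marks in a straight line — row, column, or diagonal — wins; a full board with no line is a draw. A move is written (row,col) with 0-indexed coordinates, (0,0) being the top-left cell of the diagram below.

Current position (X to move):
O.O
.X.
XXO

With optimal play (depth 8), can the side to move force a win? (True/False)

p1 X@[O.O/.X./XXO]: (0,1)[OXO/.X./XXO]+1* (1,0)[O.O/XX./XXO]-1 (1,2)[O.O/.XX/XXO]-1
p2 O@[OXO/.X./XXO] terminal -1; root [O.O/.X./XXO] d8

X winning at [O.O/.X./XXO]: True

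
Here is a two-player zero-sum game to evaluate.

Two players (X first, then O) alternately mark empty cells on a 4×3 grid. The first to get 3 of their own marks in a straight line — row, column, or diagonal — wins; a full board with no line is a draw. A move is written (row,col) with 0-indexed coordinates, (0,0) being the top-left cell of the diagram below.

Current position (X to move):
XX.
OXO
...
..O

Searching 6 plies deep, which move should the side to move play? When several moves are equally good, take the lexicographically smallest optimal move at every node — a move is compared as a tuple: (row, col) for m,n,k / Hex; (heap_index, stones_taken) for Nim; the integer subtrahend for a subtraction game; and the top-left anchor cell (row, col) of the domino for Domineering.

X's best at [XX./OXO/.../..O]: (0,2)

p1 X@[XX./OXO/.../..O]: (0,2)[XXX/OXO/.../..O]+1* (2,0)[XX./OXO/X../..O]-1 (2,1)[XX./OXO/.X./..O]+1 (2,2)[XX./OXO/..X/..O]+1 (3,0)[XX./OXO/.../X.O]-1 (3,1)[XX./OXO/.../.XO]-1
p2 O@[XXX/OXO/.../..O] terminal -1; root [XX./OXO/.../..O] d6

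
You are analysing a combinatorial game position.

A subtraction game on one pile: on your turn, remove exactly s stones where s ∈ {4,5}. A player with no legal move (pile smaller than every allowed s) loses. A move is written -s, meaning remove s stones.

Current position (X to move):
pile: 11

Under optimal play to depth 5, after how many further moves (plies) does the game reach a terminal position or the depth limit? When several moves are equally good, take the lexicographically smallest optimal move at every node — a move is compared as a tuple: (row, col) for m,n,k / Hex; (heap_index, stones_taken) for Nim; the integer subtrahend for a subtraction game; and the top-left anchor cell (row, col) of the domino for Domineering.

ply 1, X at 11 | -4=-1→7*; -5=-1→6
ply 2, O at 7 | -4=+1→3*; -5=+1→2
ply 3: 3 is terminal -1 (X); from 11 depth 5

PV length from [11]: 2 plies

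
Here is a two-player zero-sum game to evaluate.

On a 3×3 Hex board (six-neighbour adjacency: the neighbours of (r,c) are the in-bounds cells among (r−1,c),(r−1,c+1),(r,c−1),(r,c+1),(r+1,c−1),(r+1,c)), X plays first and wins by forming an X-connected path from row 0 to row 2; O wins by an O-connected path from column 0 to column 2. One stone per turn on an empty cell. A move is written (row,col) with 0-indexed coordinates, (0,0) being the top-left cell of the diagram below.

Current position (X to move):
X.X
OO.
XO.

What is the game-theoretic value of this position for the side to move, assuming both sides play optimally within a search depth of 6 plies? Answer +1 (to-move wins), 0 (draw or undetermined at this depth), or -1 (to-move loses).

value(X.X/OO./XO., X) = -1

ply 1, X at X.X/OO./XO. | (0,1)=-1→XXX/OO./XO.*; (1,2)=-1→X.X/OOX/XO.; (2,2)=-1→X.X/OO./XOX
ply 2, O at XXX/OO./XO. | (1,2)=+1→XXX/OOO/XO.*; (2,2)=+1→XXX/OO./XOO
ply 3: XXX/OOO/XO. is terminal -1 (X); from X.X/OO./XO. depth 6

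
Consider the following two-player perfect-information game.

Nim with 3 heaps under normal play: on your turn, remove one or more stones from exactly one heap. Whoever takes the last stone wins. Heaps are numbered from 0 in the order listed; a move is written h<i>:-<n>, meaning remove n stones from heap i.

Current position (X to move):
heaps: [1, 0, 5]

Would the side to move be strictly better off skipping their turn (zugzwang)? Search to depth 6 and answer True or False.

[(1,0,5)] X move#1: h0:-1:-1/(0,0,5), h2:-1:-1/(1,0,4), h2:-2:-1/(1,0,3), h2:-3:-1/(1,0,2), h2:-4:+1/(1,0,1)*, h2:-5:-1/(1,0,0)
[(1,0,1)] O move#2: h0:-1:-1/(0,0,1)*, h2:-1:-1/(1,0,0)
[(0,0,1)] X move#3: h2:-1:+1/(0,0,0)*
[(0,0,0)] end (terminal -1, O#4); searched (1,0,5) to 6
pass branch (O moves first from the same position):
  | [(1,0,5)] O move#1: h0:-1:-1/(0,0,5), h2:-1:-1/(1,0,4), h2:-2:-1/(1,0,3), h2:-3:-1/(1,0,2), h2:-4:+1/(1,0,1)*, h2:-5:-1/(1,0,0)
  | [(1,0,1)] X move#2: h0:-1:-1/(0,0,1)*, h2:-1:-1/(1,0,0)
  | [(0,0,1)] O move#3: h2:-1:+1/(0,0,0)*
  | [(0,0,0)] end (terminal -1, X#4); searched (1,0,5) to 6
X moving scores +1; X passing scores -1

zugzwang((1,0,5), X) = False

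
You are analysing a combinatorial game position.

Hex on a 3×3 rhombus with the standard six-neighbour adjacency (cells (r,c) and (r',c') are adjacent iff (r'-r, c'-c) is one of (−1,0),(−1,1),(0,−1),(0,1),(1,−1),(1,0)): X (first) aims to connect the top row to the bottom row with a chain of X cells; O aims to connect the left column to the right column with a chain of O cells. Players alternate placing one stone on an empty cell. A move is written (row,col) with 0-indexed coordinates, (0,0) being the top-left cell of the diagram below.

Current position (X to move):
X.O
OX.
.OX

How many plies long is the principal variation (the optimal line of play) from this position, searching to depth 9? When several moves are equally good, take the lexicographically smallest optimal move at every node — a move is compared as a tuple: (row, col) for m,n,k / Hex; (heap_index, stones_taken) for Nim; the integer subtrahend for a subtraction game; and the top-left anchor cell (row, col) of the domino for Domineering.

p1 X@[X.O/OX./.OX]: (0,1)[XXO/OX./.OX]+1* (1,2)[X.O/OXX/.OX]-1 (2,0)[X.O/OX./XOX]-1
p2 O@[XXO/OX./.OX]: (1,2)[XXO/OXO/.OX]-1* (2,0)[XXO/OX./OOX]-1
p3 X@[XXO/OXO/.OX]: (2,0)[XXO/OXO/XOX]+1*
p4 O@[XXO/OXO/XOX] terminal -1; root [X.O/OX./.OX] d9

PV length from [X.O/OX./.OX]: 3 plies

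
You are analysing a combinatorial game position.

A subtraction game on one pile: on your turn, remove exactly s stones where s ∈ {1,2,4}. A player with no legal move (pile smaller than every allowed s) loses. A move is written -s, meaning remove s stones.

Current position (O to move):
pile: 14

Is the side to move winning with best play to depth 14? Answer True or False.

O winning at [14]: True

ply 1, O at 14 | -1=-1→13; -2=+1→12*; -4=-1→10
ply 2, X at 12 | -1=-1→11*; -2=-1→10; -4=-1→8
ply 3, O at 11 | -1=-1→10; -2=+1→9*; -4=-1→7
ply 4, X at 9 | -1=-1→8*; -2=-1→7; -4=-1→5
ply 5, O at 8 | -1=-1→7; -2=+1→6*; -4=-1→4
ply 6, X at 6 | -1=-1→5*; -2=-1→4; -4=-1→2
ply 7, O at 5 | -1=-1→4; -2=+1→3*; -4=-1→1
ply 8, X at 3 | -1=-1→2*; -2=-1→1
ply 9, O at 2 | -1=-1→1; -2=+1→0*
ply 10: 0 is terminal -1 (X); from 14 depth 14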